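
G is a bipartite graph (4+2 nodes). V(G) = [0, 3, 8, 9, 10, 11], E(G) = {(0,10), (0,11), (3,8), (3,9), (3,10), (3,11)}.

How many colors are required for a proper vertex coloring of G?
Clique number ω(G) = 2 (lower bound: χ ≥ ω).
The graph is bipartite (no odd cycle), so 2 colors suffice: χ(G) = 2.
A valid 2-coloring: color 1: [0, 3]; color 2: [8, 9, 10, 11].

χ(G) = 2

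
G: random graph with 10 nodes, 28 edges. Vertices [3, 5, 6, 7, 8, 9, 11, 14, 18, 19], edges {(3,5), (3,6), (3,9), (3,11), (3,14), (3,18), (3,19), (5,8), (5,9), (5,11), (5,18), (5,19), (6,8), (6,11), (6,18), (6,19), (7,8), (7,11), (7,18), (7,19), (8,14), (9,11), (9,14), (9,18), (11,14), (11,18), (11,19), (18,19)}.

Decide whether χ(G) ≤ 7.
A valid 7-coloring: color 1: [8, 11]; color 2: [3, 7]; color 3: [14, 18]; color 4: [5, 6]; color 5: [9, 19].
(χ(G) = 5 ≤ 7.)

Yes, G is 7-colorable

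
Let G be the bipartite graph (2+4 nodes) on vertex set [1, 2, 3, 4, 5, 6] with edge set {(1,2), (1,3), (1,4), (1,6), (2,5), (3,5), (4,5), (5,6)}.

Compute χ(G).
χ(G) = 2

Clique number ω(G) = 2 (lower bound: χ ≥ ω).
The graph is bipartite (no odd cycle), so 2 colors suffice: χ(G) = 2.
A valid 2-coloring: color 1: [1, 5]; color 2: [2, 3, 4, 6].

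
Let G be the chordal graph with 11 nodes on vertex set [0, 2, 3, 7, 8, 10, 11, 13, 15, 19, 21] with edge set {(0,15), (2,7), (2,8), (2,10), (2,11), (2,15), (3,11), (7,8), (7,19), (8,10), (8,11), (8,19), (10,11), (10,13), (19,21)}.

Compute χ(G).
χ(G) = 4

Clique number ω(G) = 4 (lower bound: χ ≥ ω).
The clique on [2, 8, 10, 11] has size 4, forcing χ ≥ 4, and the coloring below uses 4 colors, so χ(G) = 4.
A valid 4-coloring: color 1: [0, 2, 3, 13, 19]; color 2: [8, 15, 21]; color 3: [7, 10]; color 4: [11].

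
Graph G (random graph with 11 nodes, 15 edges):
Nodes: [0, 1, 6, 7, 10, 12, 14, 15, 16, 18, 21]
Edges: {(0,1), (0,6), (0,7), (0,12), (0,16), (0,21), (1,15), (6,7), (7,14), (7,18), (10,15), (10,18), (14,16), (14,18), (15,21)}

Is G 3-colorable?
Yes, G is 3-colorable

A valid 3-coloring: color 1: [0, 14, 15]; color 2: [1, 7, 10, 12, 16, 21]; color 3: [6, 18].
(χ(G) = 3 ≤ 3.)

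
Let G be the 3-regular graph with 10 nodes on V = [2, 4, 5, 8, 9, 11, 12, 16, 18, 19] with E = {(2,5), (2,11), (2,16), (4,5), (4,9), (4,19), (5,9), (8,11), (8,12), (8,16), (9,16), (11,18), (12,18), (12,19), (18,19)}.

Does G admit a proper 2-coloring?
The clique on vertices [4, 5, 9] has size 3 > 2, so it alone needs 3 colors.

No, G is not 2-colorable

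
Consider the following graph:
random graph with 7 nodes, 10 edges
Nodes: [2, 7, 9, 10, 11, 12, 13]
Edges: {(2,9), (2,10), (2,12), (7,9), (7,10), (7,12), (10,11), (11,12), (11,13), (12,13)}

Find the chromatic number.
χ(G) = 3

Clique number ω(G) = 3 (lower bound: χ ≥ ω).
The clique on [11, 12, 13] has size 3, forcing χ ≥ 3, and the coloring below uses 3 colors, so χ(G) = 3.
A valid 3-coloring: color 1: [9, 10, 12]; color 2: [2, 7, 13]; color 3: [11].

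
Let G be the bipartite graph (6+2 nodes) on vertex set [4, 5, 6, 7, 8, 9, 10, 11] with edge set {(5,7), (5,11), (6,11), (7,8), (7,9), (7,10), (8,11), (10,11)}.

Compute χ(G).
Clique number ω(G) = 2 (lower bound: χ ≥ ω).
The graph is bipartite (no odd cycle), so 2 colors suffice: χ(G) = 2.
A valid 2-coloring: color 1: [4, 7, 11]; color 2: [5, 6, 8, 9, 10].

χ(G) = 2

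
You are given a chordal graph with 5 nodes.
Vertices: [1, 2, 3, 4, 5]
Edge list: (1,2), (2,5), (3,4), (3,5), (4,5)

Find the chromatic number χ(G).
χ(G) = 3

Clique number ω(G) = 3 (lower bound: χ ≥ ω).
The clique on [3, 4, 5] has size 3, forcing χ ≥ 3, and the coloring below uses 3 colors, so χ(G) = 3.
A valid 3-coloring: color 1: [1, 5]; color 2: [2, 3]; color 3: [4].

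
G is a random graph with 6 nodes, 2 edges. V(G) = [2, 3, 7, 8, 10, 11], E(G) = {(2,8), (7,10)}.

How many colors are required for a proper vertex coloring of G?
χ(G) = 2

Clique number ω(G) = 2 (lower bound: χ ≥ ω).
The graph is bipartite (no odd cycle), so 2 colors suffice: χ(G) = 2.
A valid 2-coloring: color 1: [2, 3, 10, 11]; color 2: [7, 8].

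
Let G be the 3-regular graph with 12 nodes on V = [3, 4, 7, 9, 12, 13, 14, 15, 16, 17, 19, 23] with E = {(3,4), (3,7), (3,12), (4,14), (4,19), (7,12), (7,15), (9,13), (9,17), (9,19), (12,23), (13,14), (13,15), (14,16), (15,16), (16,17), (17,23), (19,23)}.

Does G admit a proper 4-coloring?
A valid 4-coloring: color 1: [4, 7, 13, 16, 23]; color 2: [3, 14, 15, 17, 19]; color 3: [9, 12].
(χ(G) = 3 ≤ 4.)

Yes, G is 4-colorable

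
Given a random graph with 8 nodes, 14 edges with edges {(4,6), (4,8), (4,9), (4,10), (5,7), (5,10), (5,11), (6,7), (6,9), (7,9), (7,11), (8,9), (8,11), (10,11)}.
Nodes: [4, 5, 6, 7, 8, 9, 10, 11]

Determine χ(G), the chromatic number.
χ(G) = 4

Clique number ω(G) = 3 (lower bound: χ ≥ ω).
Suppose a proper 3-coloring c exists. The clique [4, 6, 9] takes 3 distinct colors; by symmetry let c(4) = 1, c(6) = 2, c(9) = 3.
- Vertex 7: neighbors [6, 9] already have colors [2, 3] ⇒ c(7) = 1.
- Vertex 8: neighbors [4, 9] already have colors [1, 3] ⇒ c(8) = 2.
- Vertex 11: neighbors [7, 8] already have colors [1, 2] ⇒ c(11) = 3.
- Vertex 5: neighbors [7, 11] already have colors [1, 3] ⇒ c(5) = 2.
- Vertex 10: neighbors [4, 5, 11] already have colors [1, 2, 3] — all 3 colors blocked. Contradiction.
The forced assignments end in a contradiction, so G has no proper 3-coloring (χ ≥ 4).
The coloring below uses 4 colors, so χ(G) = 4.
A valid 4-coloring: color 1: [7, 8, 10]; color 2: [9, 11]; color 3: [4, 5]; color 4: [6].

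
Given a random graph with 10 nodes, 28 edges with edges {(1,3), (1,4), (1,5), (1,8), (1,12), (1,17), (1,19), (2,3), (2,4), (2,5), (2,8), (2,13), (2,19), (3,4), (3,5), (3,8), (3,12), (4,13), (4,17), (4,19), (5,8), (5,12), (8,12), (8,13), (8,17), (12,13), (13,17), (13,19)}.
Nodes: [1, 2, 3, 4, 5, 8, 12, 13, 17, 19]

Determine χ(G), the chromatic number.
Clique number ω(G) = 5 (lower bound: χ ≥ ω).
The clique on [1, 3, 5, 8, 12] has size 5, forcing χ ≥ 5, and the coloring below uses 5 colors, so χ(G) = 5.
A valid 5-coloring: color 1: [1, 2]; color 2: [4, 8]; color 3: [3, 13]; color 4: [5, 17, 19]; color 5: [12].

χ(G) = 5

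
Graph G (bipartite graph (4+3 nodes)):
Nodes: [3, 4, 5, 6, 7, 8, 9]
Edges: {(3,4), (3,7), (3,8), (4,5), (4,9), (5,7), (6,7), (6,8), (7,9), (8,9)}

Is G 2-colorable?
A valid 2-coloring: color 1: [4, 7, 8]; color 2: [3, 5, 6, 9].
(χ(G) = 2 ≤ 2.)

Yes, G is 2-colorable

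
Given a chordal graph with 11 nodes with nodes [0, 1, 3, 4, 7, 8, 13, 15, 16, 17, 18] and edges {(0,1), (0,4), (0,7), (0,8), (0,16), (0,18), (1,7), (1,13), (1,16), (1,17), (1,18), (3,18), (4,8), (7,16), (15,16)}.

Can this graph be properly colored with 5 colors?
Yes, G is 5-colorable

A valid 5-coloring: color 1: [1, 3, 8, 15]; color 2: [0, 13, 17]; color 3: [4, 16, 18]; color 4: [7].
(χ(G) = 4 ≤ 5.)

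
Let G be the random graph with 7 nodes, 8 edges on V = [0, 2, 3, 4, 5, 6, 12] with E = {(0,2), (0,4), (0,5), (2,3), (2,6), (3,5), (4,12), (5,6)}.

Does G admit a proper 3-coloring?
A valid 3-coloring: color 1: [2, 4, 5]; color 2: [0, 3, 6, 12].
(χ(G) = 2 ≤ 3.)

Yes, G is 3-colorable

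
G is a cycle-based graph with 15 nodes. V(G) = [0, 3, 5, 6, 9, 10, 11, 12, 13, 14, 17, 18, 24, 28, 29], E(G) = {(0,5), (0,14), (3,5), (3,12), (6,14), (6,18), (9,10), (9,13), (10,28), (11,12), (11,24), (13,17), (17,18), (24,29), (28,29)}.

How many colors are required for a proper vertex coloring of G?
χ(G) = 3

Clique number ω(G) = 2 (lower bound: χ ≥ ω).
Odd cycle [3, 12, 11, 24, 29, 28, 10, 9, 13, 17, 18, 6, 14, 0, 5] needs 3 colors (χ ≥ 3).
The coloring below uses 3 colors, so χ(G) = 3.
A valid 3-coloring: color 1: [0, 3, 10, 11, 13, 18, 29]; color 2: [5, 6, 9, 12, 17, 24, 28]; color 3: [14].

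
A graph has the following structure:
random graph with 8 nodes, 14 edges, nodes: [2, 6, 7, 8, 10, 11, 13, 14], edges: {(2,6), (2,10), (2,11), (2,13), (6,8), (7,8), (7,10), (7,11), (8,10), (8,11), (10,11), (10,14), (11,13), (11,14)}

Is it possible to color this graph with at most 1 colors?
The clique on vertices [7, 8, 10, 11] has size 4 > 1, so it alone needs 4 colors.

No, G is not 1-colorable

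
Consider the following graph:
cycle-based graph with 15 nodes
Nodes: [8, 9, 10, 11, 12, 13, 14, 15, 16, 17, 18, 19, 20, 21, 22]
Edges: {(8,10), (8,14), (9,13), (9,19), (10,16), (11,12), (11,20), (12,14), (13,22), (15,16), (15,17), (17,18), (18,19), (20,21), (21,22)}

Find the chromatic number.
Clique number ω(G) = 2 (lower bound: χ ≥ ω).
Odd cycle [19, 9, 13, 22, 21, 20, 11, 12, 14, 8, 10, 16, 15, 17, 18] needs 3 colors (χ ≥ 3).
The coloring below uses 3 colors, so χ(G) = 3.
A valid 3-coloring: color 1: [10, 11, 13, 14, 17, 19, 21]; color 2: [8, 9, 12, 16, 18, 20, 22]; color 3: [15].

χ(G) = 3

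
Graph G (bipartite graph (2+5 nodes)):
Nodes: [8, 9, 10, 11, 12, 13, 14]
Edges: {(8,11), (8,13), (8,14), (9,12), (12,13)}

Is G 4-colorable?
A valid 4-coloring: color 1: [8, 10, 12]; color 2: [9, 11, 13, 14].
(χ(G) = 2 ≤ 4.)

Yes, G is 4-colorable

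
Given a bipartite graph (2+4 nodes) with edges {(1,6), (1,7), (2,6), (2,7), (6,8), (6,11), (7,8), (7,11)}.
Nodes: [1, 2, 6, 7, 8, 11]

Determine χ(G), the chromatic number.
χ(G) = 2

Clique number ω(G) = 2 (lower bound: χ ≥ ω).
The graph is bipartite (no odd cycle), so 2 colors suffice: χ(G) = 2.
A valid 2-coloring: color 1: [6, 7]; color 2: [1, 2, 8, 11].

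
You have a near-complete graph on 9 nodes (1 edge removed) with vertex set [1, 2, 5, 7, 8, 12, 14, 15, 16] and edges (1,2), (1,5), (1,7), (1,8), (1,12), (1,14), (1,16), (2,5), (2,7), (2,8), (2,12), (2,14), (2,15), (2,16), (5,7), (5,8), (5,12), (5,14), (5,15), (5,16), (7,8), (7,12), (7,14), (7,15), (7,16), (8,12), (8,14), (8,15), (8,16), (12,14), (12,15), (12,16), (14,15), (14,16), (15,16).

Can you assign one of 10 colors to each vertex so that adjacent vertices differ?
A valid 10-coloring: color 1: [5]; color 2: [2]; color 3: [8]; color 4: [16]; color 5: [14]; color 6: [7]; color 7: [12]; color 8: [1, 15].
(χ(G) = 8 ≤ 10.)

Yes, G is 10-colorable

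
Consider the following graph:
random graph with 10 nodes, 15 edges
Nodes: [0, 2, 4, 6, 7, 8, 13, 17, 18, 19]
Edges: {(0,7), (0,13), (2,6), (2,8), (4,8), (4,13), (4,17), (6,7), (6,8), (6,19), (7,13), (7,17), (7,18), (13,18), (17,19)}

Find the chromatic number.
Clique number ω(G) = 3 (lower bound: χ ≥ ω).
The clique on [2, 6, 8] has size 3, forcing χ ≥ 3, and the coloring below uses 3 colors, so χ(G) = 3.
A valid 3-coloring: color 1: [7, 8, 19]; color 2: [6, 13, 17]; color 3: [0, 2, 4, 18].

χ(G) = 3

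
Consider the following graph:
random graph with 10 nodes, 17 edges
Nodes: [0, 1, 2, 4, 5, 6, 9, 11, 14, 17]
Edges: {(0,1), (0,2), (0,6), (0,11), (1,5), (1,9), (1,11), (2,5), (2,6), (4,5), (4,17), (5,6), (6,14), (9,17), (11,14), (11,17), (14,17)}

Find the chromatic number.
Clique number ω(G) = 3 (lower bound: χ ≥ ω).
The clique on [0, 1, 11] has size 3, forcing χ ≥ 3, and the coloring below uses 3 colors, so χ(G) = 3.
A valid 3-coloring: color 1: [4, 6, 9, 11]; color 2: [0, 5, 17]; color 3: [1, 2, 14].

χ(G) = 3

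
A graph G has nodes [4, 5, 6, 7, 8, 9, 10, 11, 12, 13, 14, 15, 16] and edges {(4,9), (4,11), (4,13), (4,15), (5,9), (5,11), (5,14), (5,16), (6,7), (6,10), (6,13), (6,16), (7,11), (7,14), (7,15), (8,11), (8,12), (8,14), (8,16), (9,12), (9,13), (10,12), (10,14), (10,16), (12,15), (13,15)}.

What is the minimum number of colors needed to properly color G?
Clique number ω(G) = 3 (lower bound: χ ≥ ω).
The clique on [4, 9, 13] has size 3, forcing χ ≥ 3, and the coloring below uses 3 colors, so χ(G) = 3.
A valid 3-coloring: color 1: [7, 12, 13, 16]; color 2: [4, 5, 8, 10]; color 3: [6, 9, 11, 14, 15].

χ(G) = 3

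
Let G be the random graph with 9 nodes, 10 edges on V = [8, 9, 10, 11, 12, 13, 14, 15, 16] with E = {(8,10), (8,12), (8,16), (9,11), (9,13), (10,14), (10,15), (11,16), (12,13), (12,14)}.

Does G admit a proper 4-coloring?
Yes, G is 4-colorable

A valid 4-coloring: color 1: [9, 10, 12, 16]; color 2: [8, 11, 13, 14, 15].
(χ(G) = 2 ≤ 4.)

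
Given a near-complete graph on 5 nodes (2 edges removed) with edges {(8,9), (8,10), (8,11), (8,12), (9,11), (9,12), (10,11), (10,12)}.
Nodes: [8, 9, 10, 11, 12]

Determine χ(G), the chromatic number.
Clique number ω(G) = 3 (lower bound: χ ≥ ω).
The clique on [8, 9, 11] has size 3, forcing χ ≥ 3, and the coloring below uses 3 colors, so χ(G) = 3.
A valid 3-coloring: color 1: [8]; color 2: [9, 10]; color 3: [11, 12].

χ(G) = 3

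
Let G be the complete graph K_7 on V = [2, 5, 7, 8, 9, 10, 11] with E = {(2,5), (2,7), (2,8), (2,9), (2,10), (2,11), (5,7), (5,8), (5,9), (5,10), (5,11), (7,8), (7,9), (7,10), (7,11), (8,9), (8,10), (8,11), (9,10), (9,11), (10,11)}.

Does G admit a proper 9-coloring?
Yes, G is 9-colorable

A valid 9-coloring: color 1: [10]; color 2: [7]; color 3: [11]; color 4: [5]; color 5: [9]; color 6: [8]; color 7: [2].
(χ(G) = 7 ≤ 9.)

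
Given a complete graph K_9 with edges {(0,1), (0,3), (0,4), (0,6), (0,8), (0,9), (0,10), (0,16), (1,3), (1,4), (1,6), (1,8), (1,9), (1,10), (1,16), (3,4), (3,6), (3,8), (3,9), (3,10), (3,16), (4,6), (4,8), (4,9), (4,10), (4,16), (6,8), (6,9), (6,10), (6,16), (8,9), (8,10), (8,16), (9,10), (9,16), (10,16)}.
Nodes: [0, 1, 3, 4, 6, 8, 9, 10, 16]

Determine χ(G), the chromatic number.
χ(G) = 9

Clique number ω(G) = 9 (lower bound: χ ≥ ω).
The clique on [0, 1, 3, 4, 6, 8, 9, 10, 16] has size 9, forcing χ ≥ 9, and the coloring below uses 9 colors, so χ(G) = 9.
A valid 9-coloring: color 1: [8]; color 2: [6]; color 3: [4]; color 4: [1]; color 5: [3]; color 6: [0]; color 7: [16]; color 8: [9]; color 9: [10].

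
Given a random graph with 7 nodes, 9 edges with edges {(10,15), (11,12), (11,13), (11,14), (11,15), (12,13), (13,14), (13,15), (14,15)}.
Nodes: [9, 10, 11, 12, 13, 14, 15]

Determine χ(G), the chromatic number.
χ(G) = 4

Clique number ω(G) = 4 (lower bound: χ ≥ ω).
The clique on [11, 13, 14, 15] has size 4, forcing χ ≥ 4, and the coloring below uses 4 colors, so χ(G) = 4.
A valid 4-coloring: color 1: [9, 12, 15]; color 2: [10, 11]; color 3: [13]; color 4: [14].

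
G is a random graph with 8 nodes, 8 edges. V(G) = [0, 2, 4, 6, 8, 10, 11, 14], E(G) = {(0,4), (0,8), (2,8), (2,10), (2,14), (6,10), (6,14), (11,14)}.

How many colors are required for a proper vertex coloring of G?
χ(G) = 2

Clique number ω(G) = 2 (lower bound: χ ≥ ω).
The graph is bipartite (no odd cycle), so 2 colors suffice: χ(G) = 2.
A valid 2-coloring: color 1: [4, 8, 10, 14]; color 2: [0, 2, 6, 11].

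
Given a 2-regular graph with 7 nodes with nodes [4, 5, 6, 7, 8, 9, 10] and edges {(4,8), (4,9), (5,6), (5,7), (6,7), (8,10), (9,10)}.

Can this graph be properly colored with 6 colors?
A valid 6-coloring: color 1: [4, 5, 10]; color 2: [7, 8, 9]; color 3: [6].
(χ(G) = 3 ≤ 6.)

Yes, G is 6-colorable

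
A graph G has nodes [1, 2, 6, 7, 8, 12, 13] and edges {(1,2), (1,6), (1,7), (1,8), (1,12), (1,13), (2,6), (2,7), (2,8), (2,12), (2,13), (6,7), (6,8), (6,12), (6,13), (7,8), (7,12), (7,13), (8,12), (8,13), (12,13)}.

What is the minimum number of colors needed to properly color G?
Clique number ω(G) = 7 (lower bound: χ ≥ ω).
The clique on [1, 2, 6, 7, 8, 12, 13] has size 7, forcing χ ≥ 7, and the coloring below uses 7 colors, so χ(G) = 7.
A valid 7-coloring: color 1: [7]; color 2: [12]; color 3: [13]; color 4: [2]; color 5: [6]; color 6: [8]; color 7: [1].

χ(G) = 7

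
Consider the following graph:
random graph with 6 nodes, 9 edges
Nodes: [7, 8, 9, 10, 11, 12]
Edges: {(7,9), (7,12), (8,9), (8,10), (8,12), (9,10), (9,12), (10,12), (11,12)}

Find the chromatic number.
χ(G) = 4

Clique number ω(G) = 4 (lower bound: χ ≥ ω).
The clique on [8, 9, 10, 12] has size 4, forcing χ ≥ 4, and the coloring below uses 4 colors, so χ(G) = 4.
A valid 4-coloring: color 1: [12]; color 2: [9, 11]; color 3: [7, 8]; color 4: [10].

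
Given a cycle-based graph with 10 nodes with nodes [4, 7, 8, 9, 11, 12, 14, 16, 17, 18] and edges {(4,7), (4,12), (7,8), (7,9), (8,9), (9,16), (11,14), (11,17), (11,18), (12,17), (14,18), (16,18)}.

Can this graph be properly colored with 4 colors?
Yes, G is 4-colorable

A valid 4-coloring: color 1: [7, 11, 12, 16]; color 2: [4, 9, 17, 18]; color 3: [8, 14].
(χ(G) = 3 ≤ 4.)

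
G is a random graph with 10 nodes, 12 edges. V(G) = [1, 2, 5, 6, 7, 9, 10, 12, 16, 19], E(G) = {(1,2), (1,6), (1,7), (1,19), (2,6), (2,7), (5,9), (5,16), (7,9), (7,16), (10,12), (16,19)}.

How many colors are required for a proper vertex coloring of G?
Clique number ω(G) = 3 (lower bound: χ ≥ ω).
The clique on [1, 2, 6] has size 3, forcing χ ≥ 3, and the coloring below uses 3 colors, so χ(G) = 3.
A valid 3-coloring: color 1: [1, 9, 12, 16]; color 2: [5, 6, 7, 10, 19]; color 3: [2].

χ(G) = 3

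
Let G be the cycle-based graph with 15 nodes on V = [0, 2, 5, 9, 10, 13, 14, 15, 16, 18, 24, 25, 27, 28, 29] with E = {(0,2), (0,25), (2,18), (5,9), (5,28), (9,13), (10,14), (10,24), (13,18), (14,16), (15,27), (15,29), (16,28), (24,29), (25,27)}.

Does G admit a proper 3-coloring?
Yes, G is 3-colorable

A valid 3-coloring: color 1: [2, 5, 10, 13, 16, 27, 29]; color 2: [0, 9, 14, 15, 18, 24, 28]; color 3: [25].
(χ(G) = 3 ≤ 3.)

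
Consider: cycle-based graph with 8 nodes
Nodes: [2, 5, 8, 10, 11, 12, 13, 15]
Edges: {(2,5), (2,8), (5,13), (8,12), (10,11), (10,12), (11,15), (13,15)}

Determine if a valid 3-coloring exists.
Yes, G is 3-colorable

A valid 3-coloring: color 1: [2, 11, 12, 13]; color 2: [5, 8, 10, 15].
(χ(G) = 2 ≤ 3.)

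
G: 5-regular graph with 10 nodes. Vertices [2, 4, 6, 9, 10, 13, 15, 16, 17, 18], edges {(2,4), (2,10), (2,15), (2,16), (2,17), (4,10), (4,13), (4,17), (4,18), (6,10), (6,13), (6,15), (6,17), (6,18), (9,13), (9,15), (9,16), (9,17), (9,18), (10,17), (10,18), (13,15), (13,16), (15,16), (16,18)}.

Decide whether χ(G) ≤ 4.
Yes, G is 4-colorable

A valid 4-coloring: color 1: [10, 15]; color 2: [4, 6, 9]; color 3: [2, 13, 18]; color 4: [16, 17].
(χ(G) = 4 ≤ 4.)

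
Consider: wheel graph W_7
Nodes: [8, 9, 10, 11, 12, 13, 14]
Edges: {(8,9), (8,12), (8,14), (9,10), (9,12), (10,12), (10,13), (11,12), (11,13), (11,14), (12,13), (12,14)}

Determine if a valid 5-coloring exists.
A valid 5-coloring: color 1: [12]; color 2: [9, 13, 14]; color 3: [8, 10, 11].
(χ(G) = 3 ≤ 5.)

Yes, G is 5-colorable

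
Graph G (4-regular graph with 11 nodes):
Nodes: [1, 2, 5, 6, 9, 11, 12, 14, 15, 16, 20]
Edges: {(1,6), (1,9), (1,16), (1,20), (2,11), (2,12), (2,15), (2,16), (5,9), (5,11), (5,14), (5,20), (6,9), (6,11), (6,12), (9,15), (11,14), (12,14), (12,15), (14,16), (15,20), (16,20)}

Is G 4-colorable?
Yes, G is 4-colorable

A valid 4-coloring: color 1: [5, 6, 15, 16]; color 2: [1, 11, 12]; color 3: [2, 9, 14, 20].
(χ(G) = 3 ≤ 4.)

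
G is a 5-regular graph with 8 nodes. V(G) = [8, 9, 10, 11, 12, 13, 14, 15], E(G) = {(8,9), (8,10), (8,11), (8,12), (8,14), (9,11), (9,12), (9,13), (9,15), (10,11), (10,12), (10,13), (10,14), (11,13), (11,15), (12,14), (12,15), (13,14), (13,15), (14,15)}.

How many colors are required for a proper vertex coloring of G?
Clique number ω(G) = 4 (lower bound: χ ≥ ω).
The clique on [8, 10, 12, 14] has size 4, forcing χ ≥ 4, and the coloring below uses 4 colors, so χ(G) = 4.
A valid 4-coloring: color 1: [8, 15]; color 2: [12, 13]; color 3: [9, 10]; color 4: [11, 14].

χ(G) = 4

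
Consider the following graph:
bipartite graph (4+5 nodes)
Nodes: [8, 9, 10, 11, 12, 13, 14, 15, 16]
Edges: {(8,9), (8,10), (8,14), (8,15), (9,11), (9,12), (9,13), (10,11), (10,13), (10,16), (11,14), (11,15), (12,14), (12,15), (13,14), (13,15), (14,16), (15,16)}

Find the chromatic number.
Clique number ω(G) = 2 (lower bound: χ ≥ ω).
The graph is bipartite (no odd cycle), so 2 colors suffice: χ(G) = 2.
A valid 2-coloring: color 1: [9, 10, 14, 15]; color 2: [8, 11, 12, 13, 16].

χ(G) = 2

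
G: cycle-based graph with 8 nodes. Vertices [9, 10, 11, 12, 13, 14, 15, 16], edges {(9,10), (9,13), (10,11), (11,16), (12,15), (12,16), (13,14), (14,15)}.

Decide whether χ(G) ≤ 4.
A valid 4-coloring: color 1: [10, 13, 15, 16]; color 2: [9, 11, 12, 14].
(χ(G) = 2 ≤ 4.)

Yes, G is 4-colorable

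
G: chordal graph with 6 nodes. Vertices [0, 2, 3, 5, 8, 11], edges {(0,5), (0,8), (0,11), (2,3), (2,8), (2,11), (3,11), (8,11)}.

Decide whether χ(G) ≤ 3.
A valid 3-coloring: color 1: [5, 11]; color 2: [0, 2]; color 3: [3, 8].
(χ(G) = 3 ≤ 3.)

Yes, G is 3-colorable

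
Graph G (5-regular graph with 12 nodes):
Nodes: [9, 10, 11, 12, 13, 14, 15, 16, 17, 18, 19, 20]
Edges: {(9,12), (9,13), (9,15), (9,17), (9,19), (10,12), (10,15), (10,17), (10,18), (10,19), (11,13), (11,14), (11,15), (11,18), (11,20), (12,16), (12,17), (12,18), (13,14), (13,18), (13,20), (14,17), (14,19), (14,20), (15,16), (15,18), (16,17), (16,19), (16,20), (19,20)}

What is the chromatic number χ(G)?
χ(G) = 4

Clique number ω(G) = 4 (lower bound: χ ≥ ω).
The clique on [11, 13, 14, 20] has size 4, forcing χ ≥ 4, and the coloring below uses 4 colors, so χ(G) = 4.
A valid 4-coloring: color 1: [17, 18, 20]; color 2: [9, 10, 11, 16]; color 3: [12, 14, 15]; color 4: [13, 19].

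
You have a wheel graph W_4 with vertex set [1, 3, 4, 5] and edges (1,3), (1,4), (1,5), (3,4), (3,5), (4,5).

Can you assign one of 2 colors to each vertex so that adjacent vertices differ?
No, G is not 2-colorable

The clique on vertices [1, 3, 4, 5] has size 4 > 2, so it alone needs 4 colors.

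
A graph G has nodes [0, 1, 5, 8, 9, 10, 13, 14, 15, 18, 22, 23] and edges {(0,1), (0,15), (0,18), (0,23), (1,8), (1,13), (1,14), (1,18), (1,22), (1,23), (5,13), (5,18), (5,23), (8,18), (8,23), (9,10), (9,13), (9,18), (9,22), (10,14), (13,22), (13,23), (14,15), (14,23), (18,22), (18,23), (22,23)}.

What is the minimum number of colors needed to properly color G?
χ(G) = 4

Clique number ω(G) = 4 (lower bound: χ ≥ ω).
The clique on [0, 1, 18, 23] has size 4, forcing χ ≥ 4, and the coloring below uses 4 colors, so χ(G) = 4.
A valid 4-coloring: color 1: [9, 15, 23]; color 2: [13, 14, 18]; color 3: [1, 5, 10]; color 4: [0, 8, 22].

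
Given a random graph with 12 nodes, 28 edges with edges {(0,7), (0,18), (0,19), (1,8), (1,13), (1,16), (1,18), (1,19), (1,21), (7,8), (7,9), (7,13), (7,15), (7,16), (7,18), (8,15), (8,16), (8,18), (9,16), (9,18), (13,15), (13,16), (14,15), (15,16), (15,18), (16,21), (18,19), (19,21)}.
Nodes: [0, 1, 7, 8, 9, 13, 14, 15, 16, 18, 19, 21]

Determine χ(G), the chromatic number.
Clique number ω(G) = 4 (lower bound: χ ≥ ω).
The clique on [7, 8, 15, 16] has size 4, forcing χ ≥ 4, and the coloring below uses 4 colors, so χ(G) = 4.
A valid 4-coloring: color 1: [14, 16, 18]; color 2: [1, 7]; color 3: [9, 15, 19]; color 4: [0, 8, 13, 21].

χ(G) = 4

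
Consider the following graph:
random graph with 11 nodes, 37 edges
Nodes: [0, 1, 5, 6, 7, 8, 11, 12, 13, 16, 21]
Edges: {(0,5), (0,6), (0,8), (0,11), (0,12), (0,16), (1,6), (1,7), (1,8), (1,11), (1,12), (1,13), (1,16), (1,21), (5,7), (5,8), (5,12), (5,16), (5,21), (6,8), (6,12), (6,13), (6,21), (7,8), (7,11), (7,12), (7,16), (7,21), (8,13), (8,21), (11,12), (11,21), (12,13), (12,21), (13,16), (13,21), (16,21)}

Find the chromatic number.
Clique number ω(G) = 5 (lower bound: χ ≥ ω).
The clique on [1, 6, 8, 13, 21] has size 5, forcing χ ≥ 5, and the coloring below uses 5 colors, so χ(G) = 5.
A valid 5-coloring: color 1: [0, 21]; color 2: [8, 12, 16]; color 3: [1, 5]; color 4: [6, 7]; color 5: [11, 13].

χ(G) = 5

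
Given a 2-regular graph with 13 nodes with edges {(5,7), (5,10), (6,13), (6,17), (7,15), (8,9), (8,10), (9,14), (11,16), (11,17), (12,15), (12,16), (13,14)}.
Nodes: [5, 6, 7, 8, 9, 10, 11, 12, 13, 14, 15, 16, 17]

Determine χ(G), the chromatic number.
χ(G) = 3

Clique number ω(G) = 2 (lower bound: χ ≥ ω).
Odd cycle [13, 14, 9, 8, 10, 5, 7, 15, 12, 16, 11, 17, 6] needs 3 colors (χ ≥ 3).
The coloring below uses 3 colors, so χ(G) = 3.
A valid 3-coloring: color 1: [5, 8, 13, 15, 16, 17]; color 2: [6, 7, 9, 10, 11, 12]; color 3: [14].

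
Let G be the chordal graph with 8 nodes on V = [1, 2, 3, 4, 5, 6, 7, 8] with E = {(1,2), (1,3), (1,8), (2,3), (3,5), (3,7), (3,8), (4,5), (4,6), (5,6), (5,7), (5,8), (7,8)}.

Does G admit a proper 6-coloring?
Yes, G is 6-colorable

A valid 6-coloring: color 1: [3, 6]; color 2: [1, 5]; color 3: [2, 4, 8]; color 4: [7].
(χ(G) = 4 ≤ 6.)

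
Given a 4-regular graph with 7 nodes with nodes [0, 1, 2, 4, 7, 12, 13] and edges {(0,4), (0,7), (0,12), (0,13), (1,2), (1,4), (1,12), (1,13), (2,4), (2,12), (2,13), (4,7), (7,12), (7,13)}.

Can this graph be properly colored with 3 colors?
Yes, G is 3-colorable

A valid 3-coloring: color 1: [0, 2]; color 2: [4, 12, 13]; color 3: [1, 7].
(χ(G) = 3 ≤ 3.)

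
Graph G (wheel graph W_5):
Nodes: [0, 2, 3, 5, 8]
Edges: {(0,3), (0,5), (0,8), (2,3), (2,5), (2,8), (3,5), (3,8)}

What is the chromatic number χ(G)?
χ(G) = 3

Clique number ω(G) = 3 (lower bound: χ ≥ ω).
The clique on [0, 3, 8] has size 3, forcing χ ≥ 3, and the coloring below uses 3 colors, so χ(G) = 3.
A valid 3-coloring: color 1: [3]; color 2: [5, 8]; color 3: [0, 2].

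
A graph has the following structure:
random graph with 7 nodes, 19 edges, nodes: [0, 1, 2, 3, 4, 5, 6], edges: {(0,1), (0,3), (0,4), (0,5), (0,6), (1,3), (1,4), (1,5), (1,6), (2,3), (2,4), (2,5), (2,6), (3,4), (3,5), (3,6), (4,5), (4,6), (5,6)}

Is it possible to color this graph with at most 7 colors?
Yes, G is 7-colorable

A valid 7-coloring: color 1: [6]; color 2: [4]; color 3: [5]; color 4: [3]; color 5: [1, 2]; color 6: [0].
(χ(G) = 6 ≤ 7.)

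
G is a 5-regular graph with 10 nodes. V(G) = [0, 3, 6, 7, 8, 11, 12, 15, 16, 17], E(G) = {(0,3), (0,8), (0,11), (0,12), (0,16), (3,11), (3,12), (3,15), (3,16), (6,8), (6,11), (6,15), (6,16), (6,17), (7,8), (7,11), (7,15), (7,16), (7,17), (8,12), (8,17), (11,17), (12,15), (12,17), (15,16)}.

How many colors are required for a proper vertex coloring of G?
χ(G) = 4

Clique number ω(G) = 3 (lower bound: χ ≥ ω).
Suppose a proper 3-coloring c exists. The clique [0, 3, 11] takes 3 distinct colors; by symmetry let c(0) = 1, c(3) = 2, c(11) = 3.
- Vertex 12: neighbors [0, 3] already have colors [1, 2] ⇒ c(12) = 3.
- Vertex 8: neighbors [0, 12] already have colors [1, 3] ⇒ c(8) = 2.
- Vertex 6: neighbors [8, 11] already have colors [2, 3] ⇒ c(6) = 1.
- Vertex 15: neighbors [6, 3, 12] already have colors [1, 2, 3] — all 3 colors blocked. Contradiction.
The forced assignments end in a contradiction, so G has no proper 3-coloring (χ ≥ 4).
The coloring below uses 4 colors, so χ(G) = 4.
A valid 4-coloring: color 1: [0, 15, 17]; color 2: [11, 12, 16]; color 3: [3, 8]; color 4: [6, 7].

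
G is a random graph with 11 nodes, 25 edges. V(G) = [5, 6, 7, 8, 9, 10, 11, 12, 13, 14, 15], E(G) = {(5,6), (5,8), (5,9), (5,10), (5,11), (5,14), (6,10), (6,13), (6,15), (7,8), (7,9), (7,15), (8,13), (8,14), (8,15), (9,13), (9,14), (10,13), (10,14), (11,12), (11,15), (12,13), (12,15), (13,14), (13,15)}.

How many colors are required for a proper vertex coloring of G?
Clique number ω(G) = 3 (lower bound: χ ≥ ω).
Odd cycle [15, 6, 10, 14, 8] needs 3 colors (χ ≥ 3).
Vertex 13 is adjacent to every vertex of [6, 8, 10, 14, 15], which already need 3 colors among themselves, so 13 needs a new color (χ ≥ 4).
The coloring below uses 4 colors, so χ(G) = 4.
A valid 4-coloring: color 1: [5, 7, 13]; color 2: [14, 15]; color 3: [8, 9, 10, 12]; color 4: [6, 11].

χ(G) = 4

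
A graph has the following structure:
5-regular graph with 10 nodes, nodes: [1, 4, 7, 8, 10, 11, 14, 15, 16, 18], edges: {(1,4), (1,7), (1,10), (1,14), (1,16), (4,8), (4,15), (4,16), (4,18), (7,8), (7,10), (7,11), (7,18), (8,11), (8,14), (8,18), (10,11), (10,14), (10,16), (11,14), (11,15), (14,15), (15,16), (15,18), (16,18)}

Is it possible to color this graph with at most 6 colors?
A valid 6-coloring: color 1: [8, 10, 15]; color 2: [4, 7, 14]; color 3: [1, 11, 18]; color 4: [16].
(χ(G) = 4 ≤ 6.)

Yes, G is 6-colorable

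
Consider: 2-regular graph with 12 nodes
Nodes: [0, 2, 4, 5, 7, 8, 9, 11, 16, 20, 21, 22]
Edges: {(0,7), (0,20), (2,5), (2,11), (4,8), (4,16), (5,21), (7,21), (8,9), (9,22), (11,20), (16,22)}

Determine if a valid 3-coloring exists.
Yes, G is 3-colorable

A valid 3-coloring: color 1: [5, 7, 8, 20, 22]; color 2: [0, 9, 11, 16, 21]; color 3: [2, 4].
(χ(G) = 3 ≤ 3.)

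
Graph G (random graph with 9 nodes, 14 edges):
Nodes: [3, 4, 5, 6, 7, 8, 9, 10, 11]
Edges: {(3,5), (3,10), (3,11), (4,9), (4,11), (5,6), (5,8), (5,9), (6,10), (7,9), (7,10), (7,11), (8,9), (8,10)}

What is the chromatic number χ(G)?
χ(G) = 3

Clique number ω(G) = 3 (lower bound: χ ≥ ω).
The clique on [5, 8, 9] has size 3, forcing χ ≥ 3, and the coloring below uses 3 colors, so χ(G) = 3.
A valid 3-coloring: color 1: [5, 10, 11]; color 2: [3, 6, 9]; color 3: [4, 7, 8].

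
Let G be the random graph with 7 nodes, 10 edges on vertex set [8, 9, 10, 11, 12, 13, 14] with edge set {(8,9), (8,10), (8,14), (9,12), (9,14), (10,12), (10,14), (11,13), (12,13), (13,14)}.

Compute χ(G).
Clique number ω(G) = 3 (lower bound: χ ≥ ω).
The clique on [8, 9, 14] has size 3, forcing χ ≥ 3, and the coloring below uses 3 colors, so χ(G) = 3.
A valid 3-coloring: color 1: [11, 12, 14]; color 2: [9, 10, 13]; color 3: [8].

χ(G) = 3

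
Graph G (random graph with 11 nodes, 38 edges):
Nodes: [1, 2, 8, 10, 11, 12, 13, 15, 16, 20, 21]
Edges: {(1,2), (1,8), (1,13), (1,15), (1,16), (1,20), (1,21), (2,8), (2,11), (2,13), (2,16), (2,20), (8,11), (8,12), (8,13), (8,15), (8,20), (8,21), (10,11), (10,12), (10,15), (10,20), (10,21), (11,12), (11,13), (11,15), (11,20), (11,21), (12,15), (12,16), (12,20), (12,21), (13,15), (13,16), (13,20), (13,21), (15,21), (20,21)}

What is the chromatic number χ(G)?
Clique number ω(G) = 5 (lower bound: χ ≥ ω).
The clique on [1, 2, 8, 13, 20] has size 5, forcing χ ≥ 5, and the coloring below uses 5 colors, so χ(G) = 5.
A valid 5-coloring: color 1: [2, 21]; color 2: [1, 11]; color 3: [15, 16, 20]; color 4: [8, 10]; color 5: [12, 13].

χ(G) = 5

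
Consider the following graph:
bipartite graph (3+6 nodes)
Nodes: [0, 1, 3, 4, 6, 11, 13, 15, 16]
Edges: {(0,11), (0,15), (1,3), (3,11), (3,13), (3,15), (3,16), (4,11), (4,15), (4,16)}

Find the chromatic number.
Clique number ω(G) = 2 (lower bound: χ ≥ ω).
The graph is bipartite (no odd cycle), so 2 colors suffice: χ(G) = 2.
A valid 2-coloring: color 1: [0, 3, 4, 6]; color 2: [1, 11, 13, 15, 16].

χ(G) = 2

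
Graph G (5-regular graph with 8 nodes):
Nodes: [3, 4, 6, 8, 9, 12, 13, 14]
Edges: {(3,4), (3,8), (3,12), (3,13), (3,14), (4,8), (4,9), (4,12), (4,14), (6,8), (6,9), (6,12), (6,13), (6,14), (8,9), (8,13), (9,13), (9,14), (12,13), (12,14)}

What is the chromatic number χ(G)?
χ(G) = 4

Clique number ω(G) = 4 (lower bound: χ ≥ ω).
The clique on [6, 8, 9, 13] has size 4, forcing χ ≥ 4, and the coloring below uses 4 colors, so χ(G) = 4.
A valid 4-coloring: color 1: [9, 12]; color 2: [4, 13]; color 3: [3, 6]; color 4: [8, 14].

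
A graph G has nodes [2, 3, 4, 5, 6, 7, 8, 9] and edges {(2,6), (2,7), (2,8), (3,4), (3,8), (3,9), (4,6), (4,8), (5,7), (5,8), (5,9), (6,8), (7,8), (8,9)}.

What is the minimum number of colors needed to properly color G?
χ(G) = 4

Clique number ω(G) = 3 (lower bound: χ ≥ ω).
Odd cycle [3, 9, 5, 7, 2, 6, 4] needs 3 colors (χ ≥ 3).
Vertex 8 is adjacent to every vertex of [2, 3, 4, 5, 6, 7, 9], which already need 3 colors among themselves, so 8 needs a new color (χ ≥ 4).
The coloring below uses 4 colors, so χ(G) = 4.
A valid 4-coloring: color 1: [8]; color 2: [3, 5, 6]; color 3: [4, 7, 9]; color 4: [2].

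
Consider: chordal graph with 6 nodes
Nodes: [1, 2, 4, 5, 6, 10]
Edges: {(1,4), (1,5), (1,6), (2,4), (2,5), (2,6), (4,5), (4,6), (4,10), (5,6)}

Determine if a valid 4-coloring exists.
Yes, G is 4-colorable

A valid 4-coloring: color 1: [4]; color 2: [6, 10]; color 3: [5]; color 4: [1, 2].
(χ(G) = 4 ≤ 4.)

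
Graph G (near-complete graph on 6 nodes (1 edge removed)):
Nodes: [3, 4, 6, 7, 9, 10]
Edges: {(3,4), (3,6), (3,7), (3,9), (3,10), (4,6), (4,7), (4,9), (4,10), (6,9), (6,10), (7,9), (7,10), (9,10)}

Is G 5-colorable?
A valid 5-coloring: color 1: [9]; color 2: [3]; color 3: [4]; color 4: [10]; color 5: [6, 7].
(χ(G) = 5 ≤ 5.)

Yes, G is 5-colorable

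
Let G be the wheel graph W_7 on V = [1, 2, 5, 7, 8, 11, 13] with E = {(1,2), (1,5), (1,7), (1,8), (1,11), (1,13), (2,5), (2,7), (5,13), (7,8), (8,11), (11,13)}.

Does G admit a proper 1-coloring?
The clique on vertices [1, 8, 11] has size 3 > 1, so it alone needs 3 colors.

No, G is not 1-colorable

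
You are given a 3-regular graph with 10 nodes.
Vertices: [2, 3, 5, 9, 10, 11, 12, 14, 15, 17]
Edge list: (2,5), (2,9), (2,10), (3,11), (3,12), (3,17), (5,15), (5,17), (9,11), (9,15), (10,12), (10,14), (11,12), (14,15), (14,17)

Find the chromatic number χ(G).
Clique number ω(G) = 3 (lower bound: χ ≥ ω).
The clique on [3, 11, 12] has size 3, forcing χ ≥ 3, and the coloring below uses 3 colors, so χ(G) = 3.
A valid 3-coloring: color 1: [3, 5, 9, 10]; color 2: [2, 11, 14]; color 3: [12, 15, 17].

χ(G) = 3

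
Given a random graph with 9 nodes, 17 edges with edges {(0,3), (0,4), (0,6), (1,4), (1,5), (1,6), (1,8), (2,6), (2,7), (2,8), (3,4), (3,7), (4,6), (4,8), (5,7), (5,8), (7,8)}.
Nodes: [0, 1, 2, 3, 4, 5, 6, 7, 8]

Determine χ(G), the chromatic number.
Clique number ω(G) = 3 (lower bound: χ ≥ ω).
The clique on [2, 7, 8] has size 3, forcing χ ≥ 3, and the coloring below uses 3 colors, so χ(G) = 3.
A valid 3-coloring: color 1: [2, 4, 5]; color 2: [3, 6, 8]; color 3: [0, 1, 7].

χ(G) = 3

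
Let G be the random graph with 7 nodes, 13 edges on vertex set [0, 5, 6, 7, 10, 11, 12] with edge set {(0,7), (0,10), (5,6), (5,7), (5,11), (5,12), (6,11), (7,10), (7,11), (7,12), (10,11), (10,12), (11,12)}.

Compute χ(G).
Clique number ω(G) = 4 (lower bound: χ ≥ ω).
The clique on [7, 10, 11, 12] has size 4, forcing χ ≥ 4, and the coloring below uses 4 colors, so χ(G) = 4.
A valid 4-coloring: color 1: [6, 7]; color 2: [0, 11]; color 3: [5, 10]; color 4: [12].

χ(G) = 4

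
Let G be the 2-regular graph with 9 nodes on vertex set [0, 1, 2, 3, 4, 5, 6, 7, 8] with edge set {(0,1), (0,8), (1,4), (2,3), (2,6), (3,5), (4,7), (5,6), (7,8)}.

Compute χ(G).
Clique number ω(G) = 2 (lower bound: χ ≥ ω).
Odd cycle [8, 7, 4, 1, 0] needs 3 colors (χ ≥ 3).
The coloring below uses 3 colors, so χ(G) = 3.
A valid 3-coloring: color 1: [1, 3, 6, 7]; color 2: [0, 2, 4, 5]; color 3: [8].

χ(G) = 3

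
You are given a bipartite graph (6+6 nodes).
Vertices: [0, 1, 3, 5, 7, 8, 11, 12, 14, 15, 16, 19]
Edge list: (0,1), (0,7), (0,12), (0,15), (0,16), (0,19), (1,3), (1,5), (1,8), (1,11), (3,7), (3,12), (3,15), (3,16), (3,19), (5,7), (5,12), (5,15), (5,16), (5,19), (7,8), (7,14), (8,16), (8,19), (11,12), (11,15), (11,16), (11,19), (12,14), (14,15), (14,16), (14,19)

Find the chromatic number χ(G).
Clique number ω(G) = 2 (lower bound: χ ≥ ω).
The graph is bipartite (no odd cycle), so 2 colors suffice: χ(G) = 2.
A valid 2-coloring: color 1: [0, 3, 5, 8, 11, 14]; color 2: [1, 7, 12, 15, 16, 19].

χ(G) = 2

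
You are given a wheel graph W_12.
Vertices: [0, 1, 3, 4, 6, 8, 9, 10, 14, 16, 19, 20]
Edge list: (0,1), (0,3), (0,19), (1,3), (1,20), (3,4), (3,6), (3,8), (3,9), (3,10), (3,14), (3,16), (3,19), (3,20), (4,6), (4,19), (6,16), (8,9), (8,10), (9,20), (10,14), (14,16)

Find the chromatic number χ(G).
Clique number ω(G) = 3 (lower bound: χ ≥ ω).
Odd cycle [20, 1, 0, 19, 4, 6, 16, 14, 10, 8, 9] needs 3 colors (χ ≥ 3).
Vertex 3 is adjacent to every vertex of [0, 1, 4, 6, 8, 9, 10, 14, 16, 19, 20], which already need 3 colors among themselves, so 3 needs a new color (χ ≥ 4).
The coloring below uses 4 colors, so χ(G) = 4.
A valid 4-coloring: color 1: [3]; color 2: [0, 4, 8, 16, 20]; color 3: [1, 6, 9, 14, 19]; color 4: [10].

χ(G) = 4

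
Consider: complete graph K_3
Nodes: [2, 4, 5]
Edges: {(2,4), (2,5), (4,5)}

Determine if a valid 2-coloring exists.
The clique on vertices [2, 4, 5] has size 3 > 2, so it alone needs 3 colors.

No, G is not 2-colorable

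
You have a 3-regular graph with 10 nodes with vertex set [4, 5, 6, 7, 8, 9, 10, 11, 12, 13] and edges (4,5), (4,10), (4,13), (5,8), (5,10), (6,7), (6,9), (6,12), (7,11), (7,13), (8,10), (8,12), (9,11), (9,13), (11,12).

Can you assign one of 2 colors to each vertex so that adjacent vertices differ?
No, G is not 2-colorable

The clique on vertices [4, 5, 10] has size 3 > 2, so it alone needs 3 colors.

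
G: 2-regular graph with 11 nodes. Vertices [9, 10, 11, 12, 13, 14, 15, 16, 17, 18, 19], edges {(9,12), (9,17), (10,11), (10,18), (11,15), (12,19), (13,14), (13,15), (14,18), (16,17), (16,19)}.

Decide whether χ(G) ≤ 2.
Odd cycle [12, 9, 17, 16, 19] needs 3 colors (χ ≥ 3).
Hence χ(G) ≥ 3 > 2, so no proper 2-coloring exists.

No, G is not 2-colorable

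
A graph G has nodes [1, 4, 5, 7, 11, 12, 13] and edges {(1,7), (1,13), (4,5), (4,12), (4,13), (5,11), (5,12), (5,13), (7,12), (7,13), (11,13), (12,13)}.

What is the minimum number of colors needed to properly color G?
χ(G) = 4

Clique number ω(G) = 4 (lower bound: χ ≥ ω).
The clique on [4, 5, 12, 13] has size 4, forcing χ ≥ 4, and the coloring below uses 4 colors, so χ(G) = 4.
A valid 4-coloring: color 1: [13]; color 2: [5, 7]; color 3: [1, 11, 12]; color 4: [4].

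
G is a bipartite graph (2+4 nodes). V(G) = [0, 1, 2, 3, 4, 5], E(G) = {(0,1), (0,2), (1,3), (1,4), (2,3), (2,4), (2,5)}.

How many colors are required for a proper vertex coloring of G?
χ(G) = 2

Clique number ω(G) = 2 (lower bound: χ ≥ ω).
The graph is bipartite (no odd cycle), so 2 colors suffice: χ(G) = 2.
A valid 2-coloring: color 1: [1, 2]; color 2: [0, 3, 4, 5].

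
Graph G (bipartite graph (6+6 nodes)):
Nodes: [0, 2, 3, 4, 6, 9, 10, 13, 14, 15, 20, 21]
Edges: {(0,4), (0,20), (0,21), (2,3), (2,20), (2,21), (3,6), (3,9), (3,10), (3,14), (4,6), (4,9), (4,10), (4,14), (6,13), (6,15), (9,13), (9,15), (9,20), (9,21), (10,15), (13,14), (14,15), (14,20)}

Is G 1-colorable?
Edge (0,4) forces its endpoints to differ, so 1 color is not enough.

No, G is not 1-colorable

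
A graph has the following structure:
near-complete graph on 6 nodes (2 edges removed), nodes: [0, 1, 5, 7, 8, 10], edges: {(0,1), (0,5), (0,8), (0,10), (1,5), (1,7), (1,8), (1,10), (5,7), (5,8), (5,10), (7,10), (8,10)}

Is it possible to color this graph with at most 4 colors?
The clique on vertices [0, 1, 5, 8, 10] has size 5 > 4, so it alone needs 5 colors.

No, G is not 4-colorable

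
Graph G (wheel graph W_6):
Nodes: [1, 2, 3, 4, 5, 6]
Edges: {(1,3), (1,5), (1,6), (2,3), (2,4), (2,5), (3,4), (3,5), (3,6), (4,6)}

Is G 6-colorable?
Yes, G is 6-colorable

A valid 6-coloring: color 1: [3]; color 2: [4, 5]; color 3: [1, 2]; color 4: [6].
(χ(G) = 4 ≤ 6.)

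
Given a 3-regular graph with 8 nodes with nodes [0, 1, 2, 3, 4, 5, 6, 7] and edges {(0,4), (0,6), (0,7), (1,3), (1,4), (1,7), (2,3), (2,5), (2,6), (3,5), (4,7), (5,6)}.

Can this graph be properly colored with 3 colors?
A valid 3-coloring: color 1: [3, 6, 7]; color 2: [0, 1, 2]; color 3: [4, 5].
(χ(G) = 3 ≤ 3.)

Yes, G is 3-colorable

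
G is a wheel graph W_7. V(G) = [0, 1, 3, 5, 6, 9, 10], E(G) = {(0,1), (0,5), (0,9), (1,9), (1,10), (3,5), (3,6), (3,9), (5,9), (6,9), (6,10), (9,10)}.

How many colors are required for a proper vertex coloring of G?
χ(G) = 3

Clique number ω(G) = 3 (lower bound: χ ≥ ω).
The clique on [0, 1, 9] has size 3, forcing χ ≥ 3, and the coloring below uses 3 colors, so χ(G) = 3.
A valid 3-coloring: color 1: [9]; color 2: [1, 5, 6]; color 3: [0, 3, 10].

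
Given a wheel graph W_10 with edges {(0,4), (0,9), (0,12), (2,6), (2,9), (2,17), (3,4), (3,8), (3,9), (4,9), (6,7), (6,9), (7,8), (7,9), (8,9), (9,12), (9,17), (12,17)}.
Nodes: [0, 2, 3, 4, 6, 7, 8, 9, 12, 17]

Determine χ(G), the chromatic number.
Clique number ω(G) = 3 (lower bound: χ ≥ ω).
Odd cycle [12, 17, 2, 6, 7, 8, 3, 4, 0] needs 3 colors (χ ≥ 3).
Vertex 9 is adjacent to every vertex of [0, 2, 3, 4, 6, 7, 8, 12, 17], which already need 3 colors among themselves, so 9 needs a new color (χ ≥ 4).
The coloring below uses 4 colors, so χ(G) = 4.
A valid 4-coloring: color 1: [9]; color 2: [2, 4, 7, 12]; color 3: [0, 6, 8, 17]; color 4: [3].

χ(G) = 4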